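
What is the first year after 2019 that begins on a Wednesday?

2020

Jan 1 advances by 2 weekdays after a leap year and by 1 after a common year.
2019: Jan 1 is Tuesday.
2020: Wednesday (leap)
2020 begins on a Wednesday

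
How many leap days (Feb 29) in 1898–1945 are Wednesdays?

Leap years in 1898–1945: 11 of them.
Feb 29 weekday advances by 5 (mod 7) from one leap year to the next four years later (or differs when a century non-leap intervenes).
Leap-day weekdays: 1904:Mon 1908:Sat 1912:Thu 1916:Tue 1920:Sun 1924:Fri 1928:Wed✓ 1932:Mon 1936:Sat 1940:Thu 1944:Tue
Wednesday: 1928 → 1.

1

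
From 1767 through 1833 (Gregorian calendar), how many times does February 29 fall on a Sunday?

2

Leap years in 1767–1833: 16 of them.
Feb 29 weekday advances by 5 (mod 7) from one leap year to the next four years later (or differs when a century non-leap intervenes).
Leap-day weekdays: 1768:Mon 1772:Sat 1776:Thu 1780:Tue 1784:Sun✓ 1788:Fri 1792:Wed 1796:Mon 1804:Wed 1808:Mon 1812:Sat 1816:Thu 1820:Tue 1824:Sun✓ 1828:Fri 1832:Wed
Sunday: 1784, 1824 → 2.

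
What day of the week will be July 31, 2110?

January 1, 2110 is a Wednesday.
July 31 is day 212 of the year, i.e. 211 days after Jan 1.
211 mod 7 = 1, so advance 1 weekday from Wednesday: Thursday.

Thursday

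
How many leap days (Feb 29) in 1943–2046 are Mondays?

Leap years in 1943–2046: 26 of them.
Feb 29 weekday advances by 5 (mod 7) from one leap year to the next four years later (or differs when a century non-leap intervenes).
Leap-day weekdays: 1944:Tue 1948:Sun 1952:Fri 1956:Wed 1960:Mon✓ 1964:Sat 1968:Thu 1972:Tue 1976:Sun 1980:Fri 1984:Wed 1988:Mon✓ 1992:Sat 1996:Thu 2000:Tue 2004:Sun 2008:Fri 2012:Wed 2016:Mon✓ 2020:Sat 2024:Thu 2028:Tue 2032:Sun 2036:Fri 2040:Wed 2044:Mon✓
Monday: 1960, 1988, 2016, 2044 → 4.

4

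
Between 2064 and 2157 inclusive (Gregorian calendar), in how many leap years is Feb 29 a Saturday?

3

Leap years in 2064–2157: 23 of them.
Feb 29 weekday advances by 5 (mod 7) from one leap year to the next four years later (or differs when a century non-leap intervenes).
Leap-day weekdays: 2064:Fri 2068:Wed 2072:Mon 2076:Sat✓ 2080:Thu 2084:Tue 2088:Sun 2092:Fri 2096:Wed 2104:Fri 2108:Wed 2112:Mon 2116:Sat✓ 2120:Thu 2124:Tue 2128:Sun 2132:Fri 2136:Wed 2140:Mon 2144:Sat✓ 2148:Thu 2152:Tue 2156:Sun
Saturday: 2076, 2116, 2144 → 3.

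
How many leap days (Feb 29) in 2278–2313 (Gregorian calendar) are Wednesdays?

1

Leap years in 2278–2313: 8 of them.
Feb 29 weekday advances by 5 (mod 7) from one leap year to the next four years later (or differs when a century non-leap intervenes).
Leap-day weekdays: 2280:Sun 2284:Fri 2288:Wed✓ 2292:Mon 2296:Sat 2304:Mon 2308:Sat 2312:Thu
Wednesday: 2288 → 1.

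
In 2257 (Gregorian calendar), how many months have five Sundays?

4

A month of length L has five Sundays iff its first Sunday is on day ≤ L−28 (so day 1–3 in a 31-day month, 1–2 in a 30-day month, day 1 in a leap February).
Checking each month of 2257: Jan starts Thu (31d); Feb starts Sun (28d); Mar starts Sun (31d) ✓; Apr starts Wed (30d); May starts Fri (31d) ✓; Jun starts Mon (30d); Jul starts Wed (31d); Aug starts Sat (31d) ✓; Sep starts Tue (30d); Oct starts Thu (31d); Nov starts Sun (30d) ✓; Dec starts Tue (31d).
Five-Sunday months: March, May, August, November → 4.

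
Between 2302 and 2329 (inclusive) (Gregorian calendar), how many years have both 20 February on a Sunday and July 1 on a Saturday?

Check each year's weekday for 20 February and July 1:
  2302: Thu/Tue  2303: Fri/Wed  2304: Sat/Fri  2305: Mon/Sat  2306: Tue/Sun  2307: Wed/Mon  2308: Thu/Wed  2309: Sat/Thu  2310: Sun/Fri  2311: Mon/Sat  2312: Tue/Mon  2313: Thu/Tue  2314: Fri/Wed  2315: Sat/Thu  2316: Sun/Sat ✓  2317: Tue/Sun  2318: Wed/Mon  2319: Thu/Tue  2320: Fri/Thu  2321: Sun/Fri  2322: Mon/Sat  2323: Tue/Sun  2324: Wed/Tue  2325: Fri/Wed  2326: Sat/Thu  2327: Sun/Fri  2328: Mon/Sun  2329: Wed/Mon
Both conditions hold in: 2316 — 1.

1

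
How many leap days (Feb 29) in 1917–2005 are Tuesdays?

3

Leap years in 1917–2005: 22 of them.
Feb 29 weekday advances by 5 (mod 7) from one leap year to the next four years later (or differs when a century non-leap intervenes).
Leap-day weekdays: 1920:Sun 1924:Fri 1928:Wed 1932:Mon 1936:Sat 1940:Thu 1944:Tue✓ 1948:Sun 1952:Fri 1956:Wed 1960:Mon 1964:Sat 1968:Thu 1972:Tue✓ 1976:Sun 1980:Fri 1984:Wed 1988:Mon 1992:Sat 1996:Thu 2000:Tue✓ 2004:Sun
Tuesday: 1944, 1972, 2000 → 3.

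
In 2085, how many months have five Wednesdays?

A month of length L has five Wednesdays iff its first Wednesday is on day ≤ L−28 (so day 1–3 in a 31-day month, 1–2 in a 30-day month, day 1 in a leap February).
Checking each month of 2085: Jan starts Mon (31d) ✓; Feb starts Thu (28d); Mar starts Thu (31d); Apr starts Sun (30d); May starts Tue (31d) ✓; Jun starts Fri (30d); Jul starts Sun (31d); Aug starts Wed (31d) ✓; Sep starts Sat (30d); Oct starts Mon (31d) ✓; Nov starts Thu (30d); Dec starts Sat (31d).
Five-Wednesday months: January, May, August, October → 4.

4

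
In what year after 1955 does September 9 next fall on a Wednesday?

From one year to the next, a fixed date's weekday advances by 1, or by 2 when a Feb 29 lies between the two dates.
1955: September 9 is Friday.
1956: Sunday (+2)
1957: Monday (+1)
1958: Tuesday (+1)
1959: Wednesday (+1)
September 9 falls on a Wednesday in 1959.

1959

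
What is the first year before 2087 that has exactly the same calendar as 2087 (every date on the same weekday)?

Two years share a calendar iff Jan 1 falls on the same weekday and both are leap or both are common. 2087: Jan 1 is Wednesday, common year.
2086: Jan 1 Tuesday, common
2085: Jan 1 Monday, common
2084: Jan 1 Saturday, leap
2083: Jan 1 Friday, common
2082: Jan 1 Thursday, common
2081: Jan 1 Wednesday, common
2081 matches on both conditions.

2081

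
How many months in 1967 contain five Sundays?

A month of length L has five Sundays iff its first Sunday is on day ≤ L−28 (so day 1–3 in a 31-day month, 1–2 in a 30-day month, day 1 in a leap February).
Checking each month of 1967: Jan starts Sun (31d) ✓; Feb starts Wed (28d); Mar starts Wed (31d); Apr starts Sat (30d) ✓; May starts Mon (31d); Jun starts Thu (30d); Jul starts Sat (31d) ✓; Aug starts Tue (31d); Sep starts Fri (30d); Oct starts Sun (31d) ✓; Nov starts Wed (30d); Dec starts Fri (31d) ✓.
Five-Sunday months: January, April, July, October, December → 5.

5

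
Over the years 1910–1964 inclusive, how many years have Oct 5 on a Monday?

8

Track Oct 5's weekday year by year (advancing +1, or +2 across a Feb 29):
  1910: Wed  1911: Thu (+1)  1912: Sat (+2)  1913: Sun (+1)  1914: Mon (+1) ✓
  1915: Tue (+1)  1916: Thu (+2)  1917: Fri (+1)  1918: Sat (+1)  1919: Sun (+1)
  1920: Tue (+2)  1921: Wed (+1)  1922: Thu (+1)  1923: Fri (+1)  … (27 more years) …
  1951: Fri (+1)  1952: Sun (+2)  1953: Mon (+1) ✓  1954: Tue (+1)  1955: Wed (+1)
  1956: Fri (+2)  1957: Sat (+1)  1958: Sun (+1)  1959: Mon (+1) ✓  1960: Wed (+2)
  1961: Thu (+1)  1962: Fri (+1)  1963: Sat (+1)  1964: Mon (+2) ✓
Monday years: 1914, 1925, 1931, 1936, 1942, 1953, 1959, 1964 — 8 in total.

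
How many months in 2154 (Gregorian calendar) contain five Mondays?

4

A month of length L has five Mondays iff its first Monday is on day ≤ L−28 (so day 1–3 in a 31-day month, 1–2 in a 30-day month, day 1 in a leap February).
Checking each month of 2154: Jan starts Tue (31d); Feb starts Fri (28d); Mar starts Fri (31d); Apr starts Mon (30d) ✓; May starts Wed (31d); Jun starts Sat (30d); Jul starts Mon (31d) ✓; Aug starts Thu (31d); Sep starts Sun (30d) ✓; Oct starts Tue (31d); Nov starts Fri (30d); Dec starts Sun (31d) ✓.
Five-Monday months: April, July, September, December → 4.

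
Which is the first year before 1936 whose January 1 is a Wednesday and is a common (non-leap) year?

Jan 1 advances by 2 weekdays after a leap year and by 1 after a common year.
1936: Jan 1 is Wednesday (leap).
1935: Tuesday
1934: Monday
1933: Sunday
1932: Friday (leap)
1931: Thursday
1930: Wednesday
1930 begins on a Wednesday and is a common year.

1930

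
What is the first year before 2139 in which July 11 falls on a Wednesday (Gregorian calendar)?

From one year to the next, a fixed date's weekday advances by 1, or by 2 when a Feb 29 lies between the two dates.
2139: July 11 is Saturday.
2138: Friday (−1)
2137: Thursday (−1)
2136: Wednesday (−1)
July 11 falls on a Wednesday in 2136.

2136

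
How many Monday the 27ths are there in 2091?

1

Check the 27th of each month of 2091: Jan 27: Sat, Feb 27: Tue, Mar 27: Tue, Apr 27: Fri, May 27: Sun, Jun 27: Wed, Jul 27: Fri, Aug 27: Mon, Sep 27: Thu, Oct 27: Sat, Nov 27: Tue, Dec 27: Thu.
Monday occurs in August — 1 month.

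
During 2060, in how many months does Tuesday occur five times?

4

A month of length L has five Tuesdays iff its first Tuesday is on day ≤ L−28 (so day 1–3 in a 31-day month, 1–2 in a 30-day month, day 1 in a leap February).
Checking each month of 2060: Jan starts Thu (31d); Feb starts Sun (29d); Mar starts Mon (31d) ✓; Apr starts Thu (30d); May starts Sat (31d); Jun starts Tue (30d) ✓; Jul starts Thu (31d); Aug starts Sun (31d) ✓; Sep starts Wed (30d); Oct starts Fri (31d); Nov starts Mon (30d) ✓; Dec starts Wed (31d).
Five-Tuesday months: March, June, August, November → 4.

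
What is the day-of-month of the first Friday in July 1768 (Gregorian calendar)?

1

July 1, 1768 is a Friday, so the first Friday is the 1st.
The first Friday is 1 + 0 = 1.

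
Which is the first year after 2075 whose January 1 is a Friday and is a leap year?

2112

Jan 1 advances by 2 weekdays after a leap year and by 1 after a common year.
2075: Jan 1 is Tuesday.
2076: Wednesday (leap)
2077: Friday
2078: Saturday
2079: Sunday
2080: Monday (leap)
2081: Wednesday
2082: Thursday
2083: Friday
2084: Saturday (leap)
2085: Monday
2086: Tuesday
2087: Wednesday
2088: Thursday (leap)
2089: Saturday
2090: Sunday
2091: Monday
2092: Tuesday (leap)
2093: Thursday
2094: Friday
2095: Saturday
2096: Sunday (leap)
2097: Tuesday
2098: Wednesday
2099: Thursday
2100: Friday
2101: Saturday
2102: Sunday
2103: Monday
2104: Tuesday (leap)
2105: Thursday
2106: Friday
2107: Saturday
2108: Sunday (leap)
2109: Tuesday
2110: Wednesday
2111: Thursday
2112: Friday (leap)
2112 begins on a Friday and is a leap year.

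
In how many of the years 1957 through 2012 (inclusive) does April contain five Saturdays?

April has 30 days; it has five Saturdays when Saturday falls among the first (month-length − 28) days — i.e. when April 1 is one of Saturday/Friday.
April 1 by year: 1957:Mon 1958:Tue 1959:Wed 1960:Fri✓ 1961:Sat✓ 1962:Sun 1963:Mon 1964:Wed 1965:Thu 1966:Fri✓ 1967:Sat✓ 1968:Mon 1969:Tue 1970:Wed 1971:Thu …(26 more)… 1998:Wed 1999:Thu 2000:Sat✓ 2001:Sun 2002:Mon 2003:Tue 2004:Thu 2005:Fri✓ 2006:Sat✓ 2007:Sun 2008:Tue 2009:Wed 2010:Thu 2011:Fri✓ 2012:Sun
Years with five Saturdays: 1960, 1961, 1966, 1967, 1972, 1977, 1978, 1983, 1988, 1989, 1994, 1995, 2000, 2005, 2006, 2011 → 16.

16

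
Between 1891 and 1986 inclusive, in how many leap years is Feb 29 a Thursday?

3

Leap years in 1891–1986: 23 of them.
Feb 29 weekday advances by 5 (mod 7) from one leap year to the next four years later (or differs when a century non-leap intervenes).
Leap-day weekdays: 1892:Mon 1896:Sat 1904:Mon 1908:Sat 1912:Thu✓ 1916:Tue 1920:Sun 1924:Fri 1928:Wed 1932:Mon 1936:Sat 1940:Thu✓ 1944:Tue 1948:Sun 1952:Fri 1956:Wed 1960:Mon 1964:Sat 1968:Thu✓ 1972:Tue 1976:Sun 1980:Fri 1984:Wed
Thursday: 1912, 1940, 1968 → 3.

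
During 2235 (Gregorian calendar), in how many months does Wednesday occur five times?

A month of length L has five Wednesdays iff its first Wednesday is on day ≤ L−28 (so day 1–3 in a 31-day month, 1–2 in a 30-day month, day 1 in a leap February).
Checking each month of 2235: Jan starts Thu (31d); Feb starts Sun (28d); Mar starts Sun (31d); Apr starts Wed (30d) ✓; May starts Fri (31d); Jun starts Mon (30d); Jul starts Wed (31d) ✓; Aug starts Sat (31d); Sep starts Tue (30d) ✓; Oct starts Thu (31d); Nov starts Sun (30d); Dec starts Tue (31d) ✓.
Five-Wednesday months: April, July, September, December → 4.

4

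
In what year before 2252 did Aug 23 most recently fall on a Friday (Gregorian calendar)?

2250

From one year to the next, a fixed date's weekday advances by 1, or by 2 when a Feb 29 lies between the two dates.
2252: August 23 is Monday.
2251: Saturday (−2)
2250: Friday (−1)
Aug 23 falls on a Friday in 2250.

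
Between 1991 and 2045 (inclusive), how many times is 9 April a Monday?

Track 9 April's weekday year by year (advancing +1, or +2 across a Feb 29):
  1991: Tue  1992: Thu (+2)  1993: Fri (+1)  1994: Sat (+1)  1995: Sun (+1)
  1996: Tue (+2)  1997: Wed (+1)  1998: Thu (+1)  1999: Fri (+1)  2000: Sun (+2)
  2001: Mon (+1) ✓  2002: Tue (+1)  2003: Wed (+1)  2004: Fri (+2)  … (27 more years) …
  2032: Fri (+2)  2033: Sat (+1)  2034: Sun (+1)  2035: Mon (+1) ✓  2036: Wed (+2)
  2037: Thu (+1)  2038: Fri (+1)  2039: Sat (+1)  2040: Mon (+2) ✓  2041: Tue (+1)
  2042: Wed (+1)  2043: Thu (+1)  2044: Sat (+2)  2045: Sun (+1)
Monday years: 2001, 2007, 2012, 2018, 2029, 2035, 2040 — 7 in total.

7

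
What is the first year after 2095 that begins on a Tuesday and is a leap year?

Jan 1 advances by 2 weekdays after a leap year and by 1 after a common year.
2095: Jan 1 is Saturday.
2096: Sunday (leap)
2097: Tuesday
2098: Wednesday
2099: Thursday
2100: Friday
2101: Saturday
2102: Sunday
2103: Monday
2104: Tuesday (leap)
2104 begins on a Tuesday and is a leap year.

2104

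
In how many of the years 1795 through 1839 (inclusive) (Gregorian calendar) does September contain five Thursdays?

September has 30 days; it has five Thursdays when Thursday falls among the first (month-length − 28) days — i.e. when September 1 is one of Thursday/Wednesday.
September 1 by year: 1795:Tue 1796:Thu✓ 1797:Fri 1798:Sat 1799:Sun 1800:Mon 1801:Tue 1802:Wed✓ 1803:Thu✓ 1804:Sat 1805:Sun 1806:Mon 1807:Tue 1808:Thu✓ 1809:Fri …(15 more)… 1825:Thu✓ 1826:Fri 1827:Sat 1828:Mon 1829:Tue 1830:Wed✓ 1831:Thu✓ 1832:Sat 1833:Sun 1834:Mon 1835:Tue 1836:Thu✓ 1837:Fri 1838:Sat 1839:Sun
Years with five Thursdays: 1796, 1802, 1803, 1808, 1813, 1814, 1819, 1824, 1825, 1830, 1831, 1836 → 12.

12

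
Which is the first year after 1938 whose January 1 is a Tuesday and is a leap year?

Jan 1 advances by 2 weekdays after a leap year and by 1 after a common year.
1938: Jan 1 is Saturday.
1939: Sunday
1940: Monday (leap)
1941: Wednesday
1942: Thursday
1943: Friday
1944: Saturday (leap)
1945: Monday
1946: Tuesday
1947: Wednesday
1948: Thursday (leap)
1949: Saturday
1950: Sunday
1951: Monday
1952: Tuesday (leap)
1952 begins on a Tuesday and is a leap year.

1952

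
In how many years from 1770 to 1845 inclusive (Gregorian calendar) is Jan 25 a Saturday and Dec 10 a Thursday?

Check each year's weekday for Jan 25 and Dec 10:
  1770: Thu/Mon  1771: Fri/Tue  1772: Sat/Thu ✓  1773: Mon/Fri  1774: Tue/Sat  1775: Wed/Sun  1776: Thu/Tue  1777: Sat/Wed  1778: Sun/Thu  1779: Mon/Fri  1780: Tue/Sun  1781: Thu/Mon  1782: Fri/Tue  1783: Sat/Wed  …(48 more)…  1832: Wed/Mon  1833: Fri/Tue  1834: Sat/Wed  1835: Sun/Thu  1836: Mon/Sat  1837: Wed/Sun  1838: Thu/Mon  1839: Fri/Tue  1840: Sat/Thu ✓  1841: Mon/Fri  1842: Tue/Sat  1843: Wed/Sun  1844: Thu/Tue  1845: Sat/Wed
Both conditions hold in: 1772, 1812, 1840 — 3.

3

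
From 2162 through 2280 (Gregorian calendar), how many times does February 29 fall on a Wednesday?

5

Leap years in 2162–2280: 29 of them.
Feb 29 weekday advances by 5 (mod 7) from one leap year to the next four years later (or differs when a century non-leap intervenes).
Leap-day weekdays: 2164:Wed✓ 2168:Mon 2172:Sat 2176:Thu 2180:Tue 2184:Sun 2188:Fri 2192:Wed✓ 2196:Mon 2204:Wed✓ 2208:Mon 2212:Sat 2216:Thu …(3 more)… 2232:Wed✓ 2236:Mon 2240:Sat 2244:Thu 2248:Tue 2252:Sun 2256:Fri 2260:Wed✓ 2264:Mon 2268:Sat 2272:Thu 2276:Tue 2280:Sun
Wednesday: 2164, 2192, 2204, 2232, 2260 → 5.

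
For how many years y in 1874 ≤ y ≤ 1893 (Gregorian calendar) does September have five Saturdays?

September has 30 days; it has five Saturdays when Saturday falls among the first (month-length − 28) days — i.e. when September 1 is one of Saturday/Friday.
September 1 by year: 1874:Tue 1875:Wed 1876:Fri✓ 1877:Sat✓ 1878:Sun 1879:Mon 1880:Wed 1881:Thu 1882:Fri✓ 1883:Sat✓ 1884:Mon 1885:Tue 1886:Wed 1887:Thu 1888:Sat✓ 1889:Sun 1890:Mon 1891:Tue 1892:Thu 1893:Fri✓
Years with five Saturdays: 1876, 1877, 1882, 1883, 1888, 1893 → 6.

6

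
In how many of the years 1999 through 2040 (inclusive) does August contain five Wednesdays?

19

August has 31 days; it has five Wednesdays when Wednesday falls among the first (month-length − 28) days — i.e. when August 1 is one of Wednesday/Tuesday/Monday.
August 1 by year: 1999:Sun 2000:Tue✓ 2001:Wed✓ 2002:Thu 2003:Fri 2004:Sun 2005:Mon✓ 2006:Tue✓ 2007:Wed✓ 2008:Fri 2009:Sat 2010:Sun 2011:Mon✓ 2012:Wed✓ 2013:Thu …(12 more)… 2026:Sat 2027:Sun 2028:Tue✓ 2029:Wed✓ 2030:Thu 2031:Fri 2032:Sun 2033:Mon✓ 2034:Tue✓ 2035:Wed✓ 2036:Fri 2037:Sat 2038:Sun 2039:Mon✓ 2040:Wed✓
Years with five Wednesdays: 2000, 2001, 2005, 2006, 2007, 2011, 2012, 2016, 2017, 2018, 2022, 2023, 2028, 2029, 2033, 2034, 2035, 2039, 2040 → 19.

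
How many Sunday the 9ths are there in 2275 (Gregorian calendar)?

Check the 9th of each month of 2275: Jan 9: Sat, Feb 9: Tue, Mar 9: Tue, Apr 9: Fri, May 9: Sun, Jun 9: Wed, Jul 9: Fri, Aug 9: Mon, Sep 9: Thu, Oct 9: Sat, Nov 9: Tue, Dec 9: Thu.
Sunday occurs in May — 1 month.

1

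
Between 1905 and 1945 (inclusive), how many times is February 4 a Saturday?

Track February 4's weekday year by year (advancing +1, or +2 across a Feb 29):
  1905: Sat ✓  1906: Sun (+1)  1907: Mon (+1)  1908: Tue (+1)  1909: Thu (+2)
  1910: Fri (+1)  1911: Sat (+1) ✓  1912: Sun (+1)  1913: Tue (+2)  1914: Wed (+1)
  1915: Thu (+1)  1916: Fri (+1)  1917: Sun (+2)  1918: Mon (+1)  … (13 more years) …
  1932: Thu (+1)  1933: Sat (+2) ✓  1934: Sun (+1)  1935: Mon (+1)  1936: Tue (+1)
  1937: Thu (+2)  1938: Fri (+1)  1939: Sat (+1) ✓  1940: Sun (+1)  1941: Tue (+2)
  1942: Wed (+1)  1943: Thu (+1)  1944: Fri (+1)  1945: Sun (+2)
Saturday years: 1905, 1911, 1922, 1928, 1933, 1939 — 6 in total.

6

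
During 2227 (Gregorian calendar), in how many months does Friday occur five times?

4

A month of length L has five Fridays iff its first Friday is on day ≤ L−28 (so day 1–3 in a 31-day month, 1–2 in a 30-day month, day 1 in a leap February).
Checking each month of 2227: Jan starts Mon (31d); Feb starts Thu (28d); Mar starts Thu (31d) ✓; Apr starts Sun (30d); May starts Tue (31d); Jun starts Fri (30d) ✓; Jul starts Sun (31d); Aug starts Wed (31d) ✓; Sep starts Sat (30d); Oct starts Mon (31d); Nov starts Thu (30d) ✓; Dec starts Sat (31d).
Five-Friday months: March, June, August, November → 4.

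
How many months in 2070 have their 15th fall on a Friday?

1

Check the 15th of each month of 2070: Jan 15: Wed, Feb 15: Sat, Mar 15: Sat, Apr 15: Tue, May 15: Thu, Jun 15: Sun, Jul 15: Tue, Aug 15: Fri, Sep 15: Mon, Oct 15: Wed, Nov 15: Sat, Dec 15: Mon.
Friday occurs in August — 1 month.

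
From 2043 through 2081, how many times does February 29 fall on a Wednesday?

1

Leap years in 2043–2081: 10 of them.
Feb 29 weekday advances by 5 (mod 7) from one leap year to the next four years later (or differs when a century non-leap intervenes).
Leap-day weekdays: 2044:Mon 2048:Sat 2052:Thu 2056:Tue 2060:Sun 2064:Fri 2068:Wed✓ 2072:Mon 2076:Sat 2080:Thu
Wednesday: 2068 → 1.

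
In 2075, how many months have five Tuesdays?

5

A month of length L has five Tuesdays iff its first Tuesday is on day ≤ L−28 (so day 1–3 in a 31-day month, 1–2 in a 30-day month, day 1 in a leap February).
Checking each month of 2075: Jan starts Tue (31d) ✓; Feb starts Fri (28d); Mar starts Fri (31d); Apr starts Mon (30d) ✓; May starts Wed (31d); Jun starts Sat (30d); Jul starts Mon (31d) ✓; Aug starts Thu (31d); Sep starts Sun (30d); Oct starts Tue (31d) ✓; Nov starts Fri (30d); Dec starts Sun (31d) ✓.
Five-Tuesday months: January, April, July, October, December → 5.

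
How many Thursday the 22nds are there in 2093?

2

Check the 22nd of each month of 2093: Jan 22: Thu, Feb 22: Sun, Mar 22: Sun, Apr 22: Wed, May 22: Fri, Jun 22: Mon, Jul 22: Wed, Aug 22: Sat, Sep 22: Tue, Oct 22: Thu, Nov 22: Sun, Dec 22: Tue.
Thursday occurs in January, October — 2 months.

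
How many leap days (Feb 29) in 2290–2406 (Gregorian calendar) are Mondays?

5

Leap years in 2290–2406: 28 of them.
Feb 29 weekday advances by 5 (mod 7) from one leap year to the next four years later (or differs when a century non-leap intervenes).
Leap-day weekdays: 2292:Mon✓ 2296:Sat 2304:Mon✓ 2308:Sat 2312:Thu 2316:Tue 2320:Sun 2324:Fri 2328:Wed 2332:Mon✓ 2336:Sat 2340:Thu 2344:Tue 2348:Sun 2352:Fri 2356:Wed 2360:Mon✓ 2364:Sat 2368:Thu 2372:Tue 2376:Sun 2380:Fri 2384:Wed 2388:Mon✓ 2392:Sat 2396:Thu 2400:Tue 2404:Sun
Monday: 2292, 2304, 2332, 2360, 2388 → 5.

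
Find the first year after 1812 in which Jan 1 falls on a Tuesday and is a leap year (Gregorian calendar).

1828

Jan 1 advances by 2 weekdays after a leap year and by 1 after a common year.
1812: Jan 1 is Wednesday (leap).
1813: Friday
1814: Saturday
1815: Sunday
1816: Monday (leap)
1817: Wednesday
1818: Thursday
1819: Friday
1820: Saturday (leap)
1821: Monday
1822: Tuesday
1823: Wednesday
1824: Thursday (leap)
1825: Saturday
1826: Sunday
1827: Monday
1828: Tuesday (leap)
1828 begins on a Tuesday and is a leap year.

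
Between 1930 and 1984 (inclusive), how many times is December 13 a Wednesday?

8

Track December 13's weekday year by year (advancing +1, or +2 across a Feb 29):
  1930: Sat  1931: Sun (+1)  1932: Tue (+2)  1933: Wed (+1) ✓  1934: Thu (+1)
  1935: Fri (+1)  1936: Sun (+2)  1937: Mon (+1)  1938: Tue (+1)  1939: Wed (+1) ✓
  1940: Fri (+2)  1941: Sat (+1)  1942: Sun (+1)  1943: Mon (+1)  … (27 more years) …
  1971: Mon (+1)  1972: Wed (+2) ✓  1973: Thu (+1)  1974: Fri (+1)  1975: Sat (+1)
  1976: Mon (+2)  1977: Tue (+1)  1978: Wed (+1) ✓  1979: Thu (+1)  1980: Sat (+2)
  1981: Sun (+1)  1982: Mon (+1)  1983: Tue (+1)  1984: Thu (+2)
Wednesday years: 1933, 1939, 1944, 1950, 1961, 1967, 1972, 1978 — 8 in total.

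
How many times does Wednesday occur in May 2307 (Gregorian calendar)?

5

May 2307 has 31 days and begins on Wednesday.
The first Wednesday is May 1.
Wednesdays fall on 1, 8, 15, 22, 29 — that's 5.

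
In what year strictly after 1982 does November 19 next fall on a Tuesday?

From one year to the next, a fixed date's weekday advances by 1, or by 2 when a Feb 29 lies between the two dates.
1982: November 19 is Friday.
1983: Saturday (+1)
1984: Monday (+2)
1985: Tuesday (+1)
November 19 falls on a Tuesday in 1985.

1985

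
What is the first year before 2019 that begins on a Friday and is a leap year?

2016

Jan 1 advances by 2 weekdays after a leap year and by 1 after a common year.
2019: Jan 1 is Tuesday.
2018: Monday
2017: Sunday
2016: Friday (leap)
2016 begins on a Friday and is a leap year.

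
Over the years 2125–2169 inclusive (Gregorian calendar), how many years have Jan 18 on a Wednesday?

Track Jan 18's weekday year by year (advancing +1, or +2 across a Feb 29):
  2125: Thu  2126: Fri (+1)  2127: Sat (+1)  2128: Sun (+1)  2129: Tue (+2)
  2130: Wed (+1) ✓  2131: Thu (+1)  2132: Fri (+1)  2133: Sun (+2)  2134: Mon (+1)
  2135: Tue (+1)  2136: Wed (+1) ✓  2137: Fri (+2)  2138: Sat (+1)  … (17 more years) …
  2156: Sun (+1)  2157: Tue (+2)  2158: Wed (+1) ✓  2159: Thu (+1)  2160: Fri (+1)
  2161: Sun (+2)  2162: Mon (+1)  2163: Tue (+1)  2164: Wed (+1) ✓  2165: Fri (+2)
  2166: Sat (+1)  2167: Sun (+1)  2168: Mon (+1)  2169: Wed (+2) ✓
Wednesday years: 2130, 2136, 2141, 2147, 2158, 2164, 2169 — 7 in total.

7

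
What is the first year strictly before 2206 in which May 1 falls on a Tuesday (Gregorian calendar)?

From one year to the next, a fixed date's weekday advances by 1, or by 2 when a Feb 29 lies between the two dates.
2206: May 1 is Thursday.
2205: Wednesday (−1)
2204: Tuesday (−1)
May 1 falls on a Tuesday in 2204.

2204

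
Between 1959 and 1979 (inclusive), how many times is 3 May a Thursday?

Track 3 May's weekday year by year (advancing +1, or +2 across a Feb 29):
  1959: Sun  1960: Tue (+2)  1961: Wed (+1)  1962: Thu (+1) ✓  1963: Fri (+1)
  1964: Sun (+2)  1965: Mon (+1)  1966: Tue (+1)  1967: Wed (+1)  1968: Fri (+2)
  1969: Sat (+1)  1970: Sun (+1)  1971: Mon (+1)  1972: Wed (+2)  1973: Thu (+1) ✓
  1974: Fri (+1)  1975: Sat (+1)  1976: Mon (+2)  1977: Tue (+1)  1978: Wed (+1)
  1979: Thu (+1) ✓
Thursday years: 1962, 1973, 1979 — 3 in total.

3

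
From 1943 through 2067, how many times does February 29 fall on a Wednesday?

Leap years in 1943–2067: 31 of them.
Feb 29 weekday advances by 5 (mod 7) from one leap year to the next four years later (or differs when a century non-leap intervenes).
Leap-day weekdays: 1944:Tue 1948:Sun 1952:Fri 1956:Wed✓ 1960:Mon 1964:Sat 1968:Thu 1972:Tue 1976:Sun 1980:Fri 1984:Wed✓ 1988:Mon 1992:Sat …(5 more)… 2016:Mon 2020:Sat 2024:Thu 2028:Tue 2032:Sun 2036:Fri 2040:Wed✓ 2044:Mon 2048:Sat 2052:Thu 2056:Tue 2060:Sun 2064:Fri
Wednesday: 1956, 1984, 2012, 2040 → 4.

4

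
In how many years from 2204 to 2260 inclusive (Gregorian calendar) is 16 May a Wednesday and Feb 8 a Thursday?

Check each year's weekday for 16 May and Feb 8:
  2204: Wed/Wed  2205: Thu/Fri  2206: Fri/Sat  2207: Sat/Sun  2208: Mon/Mon  2209: Tue/Wed  2210: Wed/Thu ✓  2211: Thu/Fri  2212: Sat/Sat  2213: Sun/Mon  2214: Mon/Tue  2215: Tue/Wed  2216: Thu/Thu  2217: Fri/Sat  …(29 more)…  2247: Sun/Mon  2248: Tue/Tue  2249: Wed/Thu ✓  2250: Thu/Fri  2251: Fri/Sat  2252: Sun/Sun  2253: Mon/Tue  2254: Tue/Wed  2255: Wed/Thu ✓  2256: Fri/Fri  2257: Sat/Sun  2258: Sun/Mon  2259: Mon/Tue  2260: Wed/Wed
Both conditions hold in: 2210, 2221, 2227, 2238, 2249, 2255 — 6.

6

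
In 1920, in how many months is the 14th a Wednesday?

3

Check the 14th of each month of 1920: Jan 14: Wed, Feb 14: Sat, Mar 14: Sun, Apr 14: Wed, May 14: Fri, Jun 14: Mon, Jul 14: Wed, Aug 14: Sat, Sep 14: Tue, Oct 14: Thu, Nov 14: Sun, Dec 14: Tue.
Wednesday occurs in January, April, July — 3 months.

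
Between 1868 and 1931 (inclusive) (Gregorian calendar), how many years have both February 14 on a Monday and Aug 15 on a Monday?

7

Check each year's weekday for February 14 and Aug 15:
  1868: Fri/Sat  1869: Sun/Sun  1870: Mon/Mon ✓  1871: Tue/Tue  1872: Wed/Thu  1873: Fri/Fri  1874: Sat/Sat  1875: Sun/Sun  1876: Mon/Tue  1877: Wed/Wed  1878: Thu/Thu  1879: Fri/Fri  1880: Sat/Sun  1881: Mon/Mon ✓  …(36 more)…  1918: Thu/Thu  1919: Fri/Fri  1920: Sat/Sun  1921: Mon/Mon ✓  1922: Tue/Tue  1923: Wed/Wed  1924: Thu/Fri  1925: Sat/Sat  1926: Sun/Sun  1927: Mon/Mon ✓  1928: Tue/Wed  1929: Thu/Thu  1930: Fri/Fri  1931: Sat/Sat
Both conditions hold in: 1870, 1881, 1887, 1898, 1910, 1921, 1927 — 7.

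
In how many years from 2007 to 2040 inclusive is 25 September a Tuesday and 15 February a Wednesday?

Check each year's weekday for 25 September and 15 February:
  2007: Tue/Thu  2008: Thu/Fri  2009: Fri/Sun  2010: Sat/Mon  2011: Sun/Tue  2012: Tue/Wed ✓  2013: Wed/Fri  2014: Thu/Sat  2015: Fri/Sun  2016: Sun/Mon  2017: Mon/Wed  2018: Tue/Thu  2019: Wed/Fri  2020: Fri/Sat  …(6 more)…  2027: Sat/Mon  2028: Mon/Tue  2029: Tue/Thu  2030: Wed/Fri  2031: Thu/Sat  2032: Sat/Sun  2033: Sun/Tue  2034: Mon/Wed  2035: Tue/Thu  2036: Thu/Fri  2037: Fri/Sun  2038: Sat/Mon  2039: Sun/Tue  2040: Tue/Wed ✓
Both conditions hold in: 2012, 2040 — 2.

2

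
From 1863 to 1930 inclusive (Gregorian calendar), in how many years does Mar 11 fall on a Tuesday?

Track Mar 11's weekday year by year (advancing +1, or +2 across a Feb 29):
  1863: Wed  1864: Fri (+2)  1865: Sat (+1)  1866: Sun (+1)  1867: Mon (+1)
  1868: Wed (+2)  1869: Thu (+1)  1870: Fri (+1)  1871: Sat (+1)  1872: Mon (+2)
  1873: Tue (+1) ✓  1874: Wed (+1)  1875: Thu (+1)  1876: Sat (+2)  … (40 more years) …
  1917: Sun (+1)  1918: Mon (+1)  1919: Tue (+1) ✓  1920: Thu (+2)  1921: Fri (+1)
  1922: Sat (+1)  1923: Sun (+1)  1924: Tue (+2) ✓  1925: Wed (+1)  1926: Thu (+1)
  1927: Fri (+1)  1928: Sun (+2)  1929: Mon (+1)  1930: Tue (+1) ✓
Tuesday years: 1873, 1879, 1884, 1890, 1902, 1913, 1919, 1924, 1930 — 9 in total.

9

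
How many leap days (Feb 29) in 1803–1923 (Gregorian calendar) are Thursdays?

Leap years in 1803–1923: 29 of them.
Feb 29 weekday advances by 5 (mod 7) from one leap year to the next four years later (or differs when a century non-leap intervenes).
Leap-day weekdays: 1804:Wed 1808:Mon 1812:Sat 1816:Thu✓ 1820:Tue 1824:Sun 1828:Fri 1832:Wed 1836:Mon 1840:Sat 1844:Thu✓ 1848:Tue 1852:Sun …(3 more)… 1868:Sat 1872:Thu✓ 1876:Tue 1880:Sun 1884:Fri 1888:Wed 1892:Mon 1896:Sat 1904:Mon 1908:Sat 1912:Thu✓ 1916:Tue 1920:Sun
Thursday: 1816, 1844, 1872, 1912 → 4.

4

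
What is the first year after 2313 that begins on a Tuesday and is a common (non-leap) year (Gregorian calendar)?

Jan 1 advances by 2 weekdays after a leap year and by 1 after a common year.
2313: Jan 1 is Wednesday.
2314: Thursday
2315: Friday
2316: Saturday (leap)
2317: Monday
2318: Tuesday
2318 begins on a Tuesday and is a common year.

2318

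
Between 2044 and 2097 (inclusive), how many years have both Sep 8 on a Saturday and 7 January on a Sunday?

Check each year's weekday for Sep 8 and 7 January:
  2044: Thu/Thu  2045: Fri/Sat  2046: Sat/Sun ✓  2047: Sun/Mon  2048: Tue/Tue  2049: Wed/Thu  2050: Thu/Fri  2051: Fri/Sat  2052: Sun/Sun  2053: Mon/Tue  2054: Tue/Wed  2055: Wed/Thu  2056: Fri/Fri  2057: Sat/Sun ✓  …(26 more)…  2084: Fri/Fri  2085: Sat/Sun ✓  2086: Sun/Mon  2087: Mon/Tue  2088: Wed/Wed  2089: Thu/Fri  2090: Fri/Sat  2091: Sat/Sun ✓  2092: Mon/Mon  2093: Tue/Wed  2094: Wed/Thu  2095: Thu/Fri  2096: Sat/Sat  2097: Sun/Mon
Both conditions hold in: 2046, 2057, 2063, 2074, 2085, 2091 — 6.

6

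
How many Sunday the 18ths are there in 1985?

1

Check the 18th of each month of 1985: Jan 18: Fri, Feb 18: Mon, Mar 18: Mon, Apr 18: Thu, May 18: Sat, Jun 18: Tue, Jul 18: Thu, Aug 18: Sun, Sep 18: Wed, Oct 18: Fri, Nov 18: Mon, Dec 18: Wed.
Sunday occurs in August — 1 month.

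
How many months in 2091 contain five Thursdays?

A month of length L has five Thursdays iff its first Thursday is on day ≤ L−28 (so day 1–3 in a 31-day month, 1–2 in a 30-day month, day 1 in a leap February).
Checking each month of 2091: Jan starts Mon (31d); Feb starts Thu (28d); Mar starts Thu (31d) ✓; Apr starts Sun (30d); May starts Tue (31d) ✓; Jun starts Fri (30d); Jul starts Sun (31d); Aug starts Wed (31d) ✓; Sep starts Sat (30d); Oct starts Mon (31d); Nov starts Thu (30d) ✓; Dec starts Sat (31d).
Five-Thursday months: March, May, August, November → 4.

4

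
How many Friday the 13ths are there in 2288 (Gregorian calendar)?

3

Check the 13th of each month of 2288: Jan 13: Fri, Feb 13: Mon, Mar 13: Tue, Apr 13: Fri, May 13: Sun, Jun 13: Wed, Jul 13: Fri, Aug 13: Mon, Sep 13: Thu, Oct 13: Sat, Nov 13: Tue, Dec 13: Thu.
Friday occurs in January, April, July — 3 months.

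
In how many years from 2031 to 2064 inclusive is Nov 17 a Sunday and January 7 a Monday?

Check each year's weekday for Nov 17 and January 7:
  2031: Mon/Tue  2032: Wed/Wed  2033: Thu/Fri  2034: Fri/Sat  2035: Sat/Sun  2036: Mon/Mon  2037: Tue/Wed  2038: Wed/Thu  2039: Thu/Fri  2040: Sat/Sat  2041: Sun/Mon ✓  2042: Mon/Tue  2043: Tue/Wed  2044: Thu/Thu  …(6 more)…  2051: Fri/Sat  2052: Sun/Sun  2053: Mon/Tue  2054: Tue/Wed  2055: Wed/Thu  2056: Fri/Fri  2057: Sat/Sun  2058: Sun/Mon ✓  2059: Mon/Tue  2060: Wed/Wed  2061: Thu/Fri  2062: Fri/Sat  2063: Sat/Sun  2064: Mon/Mon
Both conditions hold in: 2041, 2047, 2058 — 3.

3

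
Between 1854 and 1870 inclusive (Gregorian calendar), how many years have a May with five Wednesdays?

7

May has 31 days; it has five Wednesdays when Wednesday falls among the first (month-length − 28) days — i.e. when May 1 is one of Wednesday/Tuesday/Monday.
May 1 by year: 1854:Mon✓ 1855:Tue✓ 1856:Thu 1857:Fri 1858:Sat 1859:Sun 1860:Tue✓ 1861:Wed✓ 1862:Thu 1863:Fri 1864:Sun 1865:Mon✓ 1866:Tue✓ 1867:Wed✓ 1868:Fri 1869:Sat 1870:Sun
Years with five Wednesdays: 1854, 1855, 1860, 1861, 1865, 1866, 1867 → 7.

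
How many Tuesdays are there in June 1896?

June 1896 has 30 days and begins on Monday.
The first Tuesday is June 2.
Tuesdays fall on 2, 9, 16, 23, 30 — that's 5.

5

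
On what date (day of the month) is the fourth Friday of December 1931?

December 1, 1931 is a Tuesday, so the first Friday is the 4th.
The fourth Friday is 4 + 21 = 25.

25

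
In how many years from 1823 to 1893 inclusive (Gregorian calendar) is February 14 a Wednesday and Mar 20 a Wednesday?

2

Check each year's weekday for February 14 and Mar 20:
  1823: Fri/Thu  1824: Sat/Sat  1825: Mon/Sun  1826: Tue/Mon  1827: Wed/Tue  1828: Thu/Thu  1829: Sat/Fri  1830: Sun/Sat  1831: Mon/Sun  1832: Tue/Tue  1833: Thu/Wed  1834: Fri/Thu  1835: Sat/Fri  1836: Sun/Sun  …(43 more)…  1880: Sat/Sat  1881: Mon/Sun  1882: Tue/Mon  1883: Wed/Tue  1884: Thu/Thu  1885: Sat/Fri  1886: Sun/Sat  1887: Mon/Sun  1888: Tue/Tue  1889: Thu/Wed  1890: Fri/Thu  1891: Sat/Fri  1892: Sun/Sun  1893: Tue/Mon
Both conditions hold in: 1844, 1872 — 2.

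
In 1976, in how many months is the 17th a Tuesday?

2

Check the 17th of each month of 1976: Jan 17: Sat, Feb 17: Tue, Mar 17: Wed, Apr 17: Sat, May 17: Mon, Jun 17: Thu, Jul 17: Sat, Aug 17: Tue, Sep 17: Fri, Oct 17: Sun, Nov 17: Wed, Dec 17: Fri.
Tuesday occurs in February, August — 2 months.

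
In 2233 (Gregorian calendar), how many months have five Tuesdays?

5

A month of length L has five Tuesdays iff its first Tuesday is on day ≤ L−28 (so day 1–3 in a 31-day month, 1–2 in a 30-day month, day 1 in a leap February).
Checking each month of 2233: Jan starts Tue (31d) ✓; Feb starts Fri (28d); Mar starts Fri (31d); Apr starts Mon (30d) ✓; May starts Wed (31d); Jun starts Sat (30d); Jul starts Mon (31d) ✓; Aug starts Thu (31d); Sep starts Sun (30d); Oct starts Tue (31d) ✓; Nov starts Fri (30d); Dec starts Sun (31d) ✓.
Five-Tuesday months: January, April, July, October, December → 5.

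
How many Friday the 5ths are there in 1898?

1

Check the 5th of each month of 1898: Jan 5: Wed, Feb 5: Sat, Mar 5: Sat, Apr 5: Tue, May 5: Thu, Jun 5: Sun, Jul 5: Tue, Aug 5: Fri, Sep 5: Mon, Oct 5: Wed, Nov 5: Sat, Dec 5: Mon.
Friday occurs in August — 1 month.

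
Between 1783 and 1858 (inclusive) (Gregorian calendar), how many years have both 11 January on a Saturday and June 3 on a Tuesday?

Check each year's weekday for 11 January and June 3:
  1783: Sat/Tue ✓  1784: Sun/Thu  1785: Tue/Fri  1786: Wed/Sat  1787: Thu/Sun  1788: Fri/Tue  1789: Sun/Wed  1790: Mon/Thu  1791: Tue/Fri  1792: Wed/Sun  1793: Fri/Mon  1794: Sat/Tue ✓  1795: Sun/Wed  1796: Mon/Fri  …(48 more)…  1845: Sat/Tue ✓  1846: Sun/Wed  1847: Mon/Thu  1848: Tue/Sat  1849: Thu/Sun  1850: Fri/Mon  1851: Sat/Tue ✓  1852: Sun/Thu  1853: Tue/Fri  1854: Wed/Sat  1855: Thu/Sun  1856: Fri/Tue  1857: Sun/Wed  1858: Mon/Thu
Both conditions hold in: 1783, 1794, 1800, 1806, 1817, 1823, 1834, 1845, 1851 — 9.

9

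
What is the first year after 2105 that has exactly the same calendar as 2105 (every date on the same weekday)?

Two years share a calendar iff Jan 1 falls on the same weekday and both are leap or both are common. 2105: Jan 1 is Thursday, common year.
2106: Jan 1 Friday, common
2107: Jan 1 Saturday, common
2108: Jan 1 Sunday, leap
2109: Jan 1 Tuesday, common
2110: Jan 1 Wednesday, common
2111: Jan 1 Thursday, common
2111 matches on both conditions.

2111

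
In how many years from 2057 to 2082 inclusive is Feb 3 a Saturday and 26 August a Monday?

1

Check each year's weekday for Feb 3 and 26 August:
  2057: Sat/Sun  2058: Sun/Mon  2059: Mon/Tue  2060: Tue/Thu  2061: Thu/Fri  2062: Fri/Sat  2063: Sat/Sun  2064: Sun/Tue  2065: Tue/Wed  2066: Wed/Thu  2067: Thu/Fri  2068: Fri/Sun  2069: Sun/Mon  2070: Mon/Tue  2071: Tue/Wed  2072: Wed/Fri  2073: Fri/Sat  2074: Sat/Sun  2075: Sun/Mon  2076: Mon/Wed  2077: Wed/Thu  2078: Thu/Fri  2079: Fri/Sat  2080: Sat/Mon ✓  2081: Mon/Tue  2082: Tue/Wed
Both conditions hold in: 2080 — 1.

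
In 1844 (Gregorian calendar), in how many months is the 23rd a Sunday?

Check the 23rd of each month of 1844: Jan 23: Tue, Feb 23: Fri, Mar 23: Sat, Apr 23: Tue, May 23: Thu, Jun 23: Sun, Jul 23: Tue, Aug 23: Fri, Sep 23: Mon, Oct 23: Wed, Nov 23: Sat, Dec 23: Mon.
Sunday occurs in June — 1 month.

1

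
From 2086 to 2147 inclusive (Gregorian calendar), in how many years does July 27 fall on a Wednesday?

10

Track July 27's weekday year by year (advancing +1, or +2 across a Feb 29):
  2086: Sat  2087: Sun (+1)  2088: Tue (+2)  2089: Wed (+1) ✓  2090: Thu (+1)
  2091: Fri (+1)  2092: Sun (+2)  2093: Mon (+1)  2094: Tue (+1)  2095: Wed (+1) ✓
  2096: Fri (+2)  2097: Sat (+1)  2098: Sun (+1)  2099: Mon (+1)  … (34 more years) …
  2134: Tue (+1)  2135: Wed (+1) ✓  2136: Fri (+2)  2137: Sat (+1)  2138: Sun (+1)
  2139: Mon (+1)  2140: Wed (+2) ✓  2141: Thu (+1)  2142: Fri (+1)  2143: Sat (+1)
  2144: Mon (+2)  2145: Tue (+1)  2146: Wed (+1) ✓  2147: Thu (+1)
Wednesday years: 2089, 2095, 2101, 2107, 2112, 2118, 2129, 2135, 2140, 2146 — 10 in total.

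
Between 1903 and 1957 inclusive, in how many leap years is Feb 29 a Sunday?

Leap years in 1903–1957: 14 of them.
Feb 29 weekday advances by 5 (mod 7) from one leap year to the next four years later (or differs when a century non-leap intervenes).
Leap-day weekdays: 1904:Mon 1908:Sat 1912:Thu 1916:Tue 1920:Sun✓ 1924:Fri 1928:Wed 1932:Mon 1936:Sat 1940:Thu 1944:Tue 1948:Sun✓ 1952:Fri 1956:Wed
Sunday: 1920, 1948 → 2.

2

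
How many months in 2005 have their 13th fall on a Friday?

Check the 13th of each month of 2005: Jan 13: Thu, Feb 13: Sun, Mar 13: Sun, Apr 13: Wed, May 13: Fri, Jun 13: Mon, Jul 13: Wed, Aug 13: Sat, Sep 13: Tue, Oct 13: Thu, Nov 13: Sun, Dec 13: Tue.
Friday occurs in May — 1 month.

1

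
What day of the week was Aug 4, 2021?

January 1, 2021 is a Friday.
August 4 is day 216 of the year, i.e. 215 days after Jan 1.
215 mod 7 = 5, so advance 5 weekdays from Friday: Wednesday.

Wednesday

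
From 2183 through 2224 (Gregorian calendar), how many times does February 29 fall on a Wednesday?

Leap years in 2183–2224: 10 of them.
Feb 29 weekday advances by 5 (mod 7) from one leap year to the next four years later (or differs when a century non-leap intervenes).
Leap-day weekdays: 2184:Sun 2188:Fri 2192:Wed✓ 2196:Mon 2204:Wed✓ 2208:Mon 2212:Sat 2216:Thu 2220:Tue 2224:Sun
Wednesday: 2192, 2204 → 2.

2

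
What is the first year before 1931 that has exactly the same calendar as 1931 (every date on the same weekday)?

1925

Two years share a calendar iff Jan 1 falls on the same weekday and both are leap or both are common. 1931: Jan 1 is Thursday, common year.
1930: Jan 1 Wednesday, common
1929: Jan 1 Tuesday, common
1928: Jan 1 Sunday, leap
1927: Jan 1 Saturday, common
1926: Jan 1 Friday, common
1925: Jan 1 Thursday, common
1925 matches on both conditions.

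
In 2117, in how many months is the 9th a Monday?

Check the 9th of each month of 2117: Jan 9: Sat, Feb 9: Tue, Mar 9: Tue, Apr 9: Fri, May 9: Sun, Jun 9: Wed, Jul 9: Fri, Aug 9: Mon, Sep 9: Thu, Oct 9: Sat, Nov 9: Tue, Dec 9: Thu.
Monday occurs in August — 1 month.

1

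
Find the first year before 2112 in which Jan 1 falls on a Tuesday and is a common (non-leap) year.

Jan 1 advances by 2 weekdays after a leap year and by 1 after a common year.
2112: Jan 1 is Friday (leap).
2111: Thursday
2110: Wednesday
2109: Tuesday
2109 begins on a Tuesday and is a common year.

2109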